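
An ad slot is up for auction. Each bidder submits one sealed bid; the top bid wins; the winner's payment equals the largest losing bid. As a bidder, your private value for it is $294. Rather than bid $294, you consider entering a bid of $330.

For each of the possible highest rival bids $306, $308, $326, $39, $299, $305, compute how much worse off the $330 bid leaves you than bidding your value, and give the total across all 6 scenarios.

The deviation costs you only when the competing bid falls strictly between $294 and $330; elsewhere both bids give the same outcome.
$306: truthful payoff $0, deviation payoff −$12 → loss $12.
$308: truthful payoff $0, deviation payoff −$14 → loss $14.
$326: truthful payoff $0, deviation payoff −$32 → loss $32.
$39: outcomes coincide → loss $0.
$299: truthful payoff $0, deviation payoff −$5 → loss $5.
$305: truthful payoff $0, deviation payoff −$11 → loss $11.
Total loss = $12 + $14 + $32 + $5 + $11 = $74.
Truthful bidding weakly dominates here: raising your bid can only win items priced above your value, and lowering it can only forfeit items priced below.

$74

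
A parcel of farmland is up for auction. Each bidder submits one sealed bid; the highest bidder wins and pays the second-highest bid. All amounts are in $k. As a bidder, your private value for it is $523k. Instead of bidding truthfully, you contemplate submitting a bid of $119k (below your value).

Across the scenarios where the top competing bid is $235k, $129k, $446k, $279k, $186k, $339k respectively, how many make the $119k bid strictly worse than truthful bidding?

6

The deviation hurts exactly when the highest competing bid lies strictly between $119k and $523k — underbidding then forfeits a profitable win.
$235k: inside the interval → strictly worse (loss $288k).
$129k: inside the interval → strictly worse (loss $394k).
$446k: inside the interval → strictly worse (loss $77k).
$279k: inside the interval → strictly worse (loss $244k).
$186k: inside the interval → strictly worse (loss $337k).
$339k: inside the interval → strictly worse (loss $184k).
Count: 6.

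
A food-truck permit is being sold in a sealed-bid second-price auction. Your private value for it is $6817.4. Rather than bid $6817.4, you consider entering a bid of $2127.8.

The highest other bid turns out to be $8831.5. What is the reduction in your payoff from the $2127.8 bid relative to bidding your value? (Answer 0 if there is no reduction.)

Bidding your value $6817.4: you lose (since $6817.4 < $8831.5). Payoff $0.
Bidding $2127.8: you lose. Payoff $0.
Difference = $0 − $0 = $0; both bids lead to the same outcome because the competing bid is above both your value and your alternative bid.

$0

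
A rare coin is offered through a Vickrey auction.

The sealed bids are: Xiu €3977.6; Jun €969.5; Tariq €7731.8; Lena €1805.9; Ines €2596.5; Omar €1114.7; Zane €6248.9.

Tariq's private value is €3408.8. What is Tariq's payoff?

Highest bid: Tariq at €7731.8, so Tariq wins.
Second-highest bid: Zane at €6248.9 — that is the price the winner pays.
Tariq's payoff = value − price = €3408.8 − €6248.9 = −€2840.1.

−€2840.1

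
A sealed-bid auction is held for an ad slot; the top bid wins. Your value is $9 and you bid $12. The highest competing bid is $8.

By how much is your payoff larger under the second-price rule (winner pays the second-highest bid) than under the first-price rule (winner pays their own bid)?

$4

You have the highest bid, so you win under either rule.
Second-price: pay $8 → payoff $1.
First-price: pay your own bid $12 → payoff −$3.
Difference = $1 − (−$3) = $4.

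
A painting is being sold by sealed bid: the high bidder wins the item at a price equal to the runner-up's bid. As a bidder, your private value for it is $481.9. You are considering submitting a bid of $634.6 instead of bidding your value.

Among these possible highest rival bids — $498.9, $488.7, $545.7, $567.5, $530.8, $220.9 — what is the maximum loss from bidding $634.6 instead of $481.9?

$498.9: truthful gives $0, deviation gives −$17 → loss $17.
$488.7: truthful gives $0, deviation gives −$6.8 → loss $6.8.
$545.7: truthful gives $0, deviation gives −$63.8 → loss $63.8.
$567.5: truthful gives $0, deviation gives −$85.6 → loss $85.6.
$530.8: truthful gives $0, deviation gives −$48.9 → loss $48.9.
$220.9: same outcome either way → loss $0.
Maximum loss: $85.6.

$85.6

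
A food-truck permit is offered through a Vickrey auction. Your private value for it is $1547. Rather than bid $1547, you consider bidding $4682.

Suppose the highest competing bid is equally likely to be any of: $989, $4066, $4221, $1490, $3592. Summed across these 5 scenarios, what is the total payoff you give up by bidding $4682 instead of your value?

The deviation costs you only when the competing bid falls strictly between $1547 and $4682; elsewhere both bids give the same outcome.
$989: outcomes coincide → loss $0.
$4066: truthful payoff $0, deviation payoff −$2519 → loss $2519.
$4221: truthful payoff $0, deviation payoff −$2674 → loss $2674.
$1490: outcomes coincide → loss $0.
$3592: truthful payoff $0, deviation payoff −$2045 → loss $2045.
Total loss = $2519 + $2674 + $2045 = $7238.
Because the price is fixed by the runner-up's bid, deviating from your value can only change a good outcome into a bad one — never the reverse.

$7238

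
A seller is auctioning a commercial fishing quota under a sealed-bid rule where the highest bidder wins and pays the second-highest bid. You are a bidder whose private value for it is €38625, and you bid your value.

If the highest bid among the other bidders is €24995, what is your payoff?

€13630

Your bid €38625 exceeds the highest competing bid €24995, so you win.
In a second-price auction the winner pays the second-highest bid, €24995.
Payoff = value − price = €38625 − €24995 = €13630.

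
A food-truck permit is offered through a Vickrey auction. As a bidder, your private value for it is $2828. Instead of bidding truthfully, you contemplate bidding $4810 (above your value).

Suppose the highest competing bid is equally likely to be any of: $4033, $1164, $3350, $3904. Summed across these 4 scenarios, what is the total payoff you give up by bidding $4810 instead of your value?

The deviation costs you only when the competing bid falls strictly between $2828 and $4810; elsewhere both bids give the same outcome.
$4033: truthful payoff $0, deviation payoff −$1205 → loss $1205.
$1164: outcomes coincide → loss $0.
$3350: truthful payoff $0, deviation payoff −$522 → loss $522.
$3904: truthful payoff $0, deviation payoff −$1076 → loss $1076.
Total loss = $1205 + $522 + $1076 = $2803.
Because the price is fixed by the runner-up's bid, deviating from your value can only change a good outcome into a bad one — never the reverse.

$2803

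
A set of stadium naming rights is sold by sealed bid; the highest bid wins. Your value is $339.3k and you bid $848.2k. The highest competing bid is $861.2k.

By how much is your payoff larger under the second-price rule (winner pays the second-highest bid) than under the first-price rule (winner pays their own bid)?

Your bid $848.2k is below $861.2k, so you lose under either rule.
Payoff is $0k in both cases; difference = $0k.

$0k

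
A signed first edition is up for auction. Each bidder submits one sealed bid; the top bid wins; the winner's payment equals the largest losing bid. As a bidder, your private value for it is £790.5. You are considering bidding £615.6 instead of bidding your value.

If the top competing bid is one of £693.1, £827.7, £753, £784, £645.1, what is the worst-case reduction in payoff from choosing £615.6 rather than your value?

£145.4

£693.1: truthful gives £97.4, deviation gives £0 → loss £97.4.
£827.7: same outcome either way → loss £0.
£753: truthful gives £37.5, deviation gives £0 → loss £37.5.
£784: truthful gives £6.5, deviation gives £0 → loss £6.5.
£645.1: truthful gives £145.4, deviation gives £0 → loss £145.4.
Maximum loss: £145.4.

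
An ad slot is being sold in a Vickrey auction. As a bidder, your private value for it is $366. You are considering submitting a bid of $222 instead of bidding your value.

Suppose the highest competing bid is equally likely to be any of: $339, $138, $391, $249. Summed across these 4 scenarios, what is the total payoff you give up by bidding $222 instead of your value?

The deviation costs you only when the competing bid falls strictly between $222 and $366; elsewhere both bids give the same outcome.
$339: truthful payoff $27, deviation payoff $0 → loss $27.
$138: outcomes coincide → loss $0.
$391: outcomes coincide → loss $0.
$249: truthful payoff $117, deviation payoff $0 → loss $117.
Total loss = $27 + $117 = $144.
Truthful bidding weakly dominates here: raising your bid can only win items priced above your value, and lowering it can only forfeit items priced below.

$144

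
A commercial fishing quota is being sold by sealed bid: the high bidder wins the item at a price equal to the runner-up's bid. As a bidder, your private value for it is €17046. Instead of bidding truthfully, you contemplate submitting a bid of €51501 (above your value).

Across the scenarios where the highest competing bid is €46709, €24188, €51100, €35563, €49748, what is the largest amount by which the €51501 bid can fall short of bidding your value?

€34054

€46709: truthful gives €0, deviation gives −€29663 → loss €29663.
€24188: truthful gives €0, deviation gives −€7142 → loss €7142.
€51100: truthful gives €0, deviation gives −€34054 → loss €34054.
€35563: truthful gives €0, deviation gives −€18517 → loss €18517.
€49748: truthful gives €0, deviation gives −€32702 → loss €32702.
Maximum loss: €34054.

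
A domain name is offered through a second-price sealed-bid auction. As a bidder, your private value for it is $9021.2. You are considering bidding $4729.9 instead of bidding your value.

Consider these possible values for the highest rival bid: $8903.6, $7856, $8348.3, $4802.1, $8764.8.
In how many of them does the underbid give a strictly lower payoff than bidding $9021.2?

5

The deviation hurts exactly when the highest competing bid lies strictly between $4729.9 and $9021.2 — underbidding then forfeits a profitable win.
$8903.6: inside the interval → strictly worse (loss $117.6).
$7856: inside the interval → strictly worse (loss $1165.2).
$8348.3: inside the interval → strictly worse (loss $672.9).
$4802.1: inside the interval → strictly worse (loss $4219.1).
$8764.8: inside the interval → strictly worse (loss $256.4).
Count: 5.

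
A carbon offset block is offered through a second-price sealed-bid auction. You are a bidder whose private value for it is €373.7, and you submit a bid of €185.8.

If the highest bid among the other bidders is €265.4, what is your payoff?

€0

Your bid €185.8 is below the highest competing bid €265.4, so you lose.
A losing bidder pays nothing and receives nothing: payoff = €0.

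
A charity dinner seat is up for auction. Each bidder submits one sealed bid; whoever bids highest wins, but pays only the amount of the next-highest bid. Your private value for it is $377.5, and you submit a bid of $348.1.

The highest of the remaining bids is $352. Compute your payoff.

Your bid $348.1 is below the highest competing bid $352, so you lose.
A losing bidder pays nothing and receives nothing: payoff = $0.

$0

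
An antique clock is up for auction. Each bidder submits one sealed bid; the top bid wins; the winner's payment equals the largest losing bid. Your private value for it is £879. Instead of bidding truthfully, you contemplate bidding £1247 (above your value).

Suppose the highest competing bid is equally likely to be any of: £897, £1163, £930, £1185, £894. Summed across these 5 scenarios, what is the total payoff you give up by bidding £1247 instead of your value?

The deviation costs you only when the competing bid falls strictly between £879 and £1247; elsewhere both bids give the same outcome.
£897: truthful payoff £0, deviation payoff −£18 → loss £18.
£1163: truthful payoff £0, deviation payoff −£284 → loss £284.
£930: truthful payoff £0, deviation payoff −£51 → loss £51.
£1185: truthful payoff £0, deviation payoff −£306 → loss £306.
£894: truthful payoff £0, deviation payoff −£15 → loss £15.
Total loss = £18 + £284 + £51 + £306 + £15 = £674.
Truthful bidding weakly dominates here: raising your bid can only win items priced above your value, and lowering it can only forfeit items priced below.

£674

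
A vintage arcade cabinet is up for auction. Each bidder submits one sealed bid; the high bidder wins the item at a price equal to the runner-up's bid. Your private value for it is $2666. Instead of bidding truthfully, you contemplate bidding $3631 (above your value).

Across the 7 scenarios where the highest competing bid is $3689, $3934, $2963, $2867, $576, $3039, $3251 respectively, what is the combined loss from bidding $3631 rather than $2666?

$1456

The deviation costs you only when the competing bid falls strictly between $2666 and $3631; elsewhere both bids give the same outcome.
$3689: outcomes coincide → loss $0.
$3934: outcomes coincide → loss $0.
$2963: truthful payoff $0, deviation payoff −$297 → loss $297.
$2867: truthful payoff $0, deviation payoff −$201 → loss $201.
$576: outcomes coincide → loss $0.
$3039: truthful payoff $0, deviation payoff −$373 → loss $373.
$3251: truthful payoff $0, deviation payoff −$585 → loss $585.
Total loss = $297 + $201 + $373 + $585 = $1456.
Because the price is fixed by the runner-up's bid, deviating from your value can only change a good outcome into a bad one — never the reverse.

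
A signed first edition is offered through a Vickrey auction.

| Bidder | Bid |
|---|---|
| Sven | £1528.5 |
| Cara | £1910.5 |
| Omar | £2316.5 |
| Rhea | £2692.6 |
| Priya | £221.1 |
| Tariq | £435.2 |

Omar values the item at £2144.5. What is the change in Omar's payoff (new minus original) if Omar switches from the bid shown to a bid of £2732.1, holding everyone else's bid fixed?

The highest bid among the other bidders is £2692.6; Omar's bid doesn't change that.
Original bid £2316.5: Omar is not highest (top rival bid is £2692.6); payoff £0.
Alternative bid £2732.1: Omar is highest, pays the top rival bid £2692.6; payoff £2144.5 − £2692.6 = −£548.1.
Change in payoff = −£548.1 − (£0) = −£548.1.

−£548.1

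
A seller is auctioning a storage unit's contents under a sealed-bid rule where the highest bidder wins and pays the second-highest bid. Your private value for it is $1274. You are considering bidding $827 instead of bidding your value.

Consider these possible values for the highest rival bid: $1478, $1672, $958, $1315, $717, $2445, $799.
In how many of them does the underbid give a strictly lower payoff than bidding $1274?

1

The deviation hurts exactly when the highest competing bid lies strictly between $827 and $1274 — underbidding then forfeits a profitable win.
$1478: above both → same outcome either way.
$1672: above both → same outcome either way.
$958: inside the interval → strictly worse (loss $316).
$1315: above both → same outcome either way.
$717: below both → same outcome either way.
$2445: above both → same outcome either way.
$799: below both → same outcome either way.
Count: 1.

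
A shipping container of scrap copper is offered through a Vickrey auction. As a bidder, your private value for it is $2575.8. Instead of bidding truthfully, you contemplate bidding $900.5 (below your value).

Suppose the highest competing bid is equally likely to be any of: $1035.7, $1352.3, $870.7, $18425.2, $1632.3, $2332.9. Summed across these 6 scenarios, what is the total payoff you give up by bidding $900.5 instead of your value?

$3950

The deviation costs you only when the competing bid falls strictly between $900.5 and $2575.8; elsewhere both bids give the same outcome.
$1035.7: truthful payoff $1540.1, deviation payoff $0 → loss $1540.1.
$1352.3: truthful payoff $1223.5, deviation payoff $0 → loss $1223.5.
$870.7: outcomes coincide → loss $0.
$18425.2: outcomes coincide → loss $0.
$1632.3: truthful payoff $943.5, deviation payoff $0 → loss $943.5.
$2332.9: truthful payoff $242.9, deviation payoff $0 → loss $242.9.
Total loss = $1540.1 + $1223.5 + $943.5 + $242.9 = $3950.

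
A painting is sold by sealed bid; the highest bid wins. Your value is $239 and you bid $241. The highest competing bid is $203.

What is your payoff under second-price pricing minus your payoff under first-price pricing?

$38

You have the highest bid, so you win under either rule.
Second-price: pay $203 → payoff $36.
First-price: pay your own bid $241 → payoff −$2.
Difference = $36 − (−$2) = $38.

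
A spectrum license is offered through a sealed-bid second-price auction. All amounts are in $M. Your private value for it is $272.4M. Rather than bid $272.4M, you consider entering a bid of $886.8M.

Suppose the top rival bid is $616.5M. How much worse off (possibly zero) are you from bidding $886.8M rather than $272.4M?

$344.1M

Bidding your value $272.4M: you lose (since $272.4M < $616.5M). Payoff $0M.
Bidding $886.8M: you win and pay $616.5M. Payoff $272.4M − $616.5M = −$344.1M.
The competing bid $616.5M lies between your value and your inflated bid, so overbidding wins an item priced above your value.
Loss from deviating = $0M − (−$344.1M) = $344.1M.
In a second-price auction your bid sets only whether you win, not what you pay, so bidding your true value is weakly dominant.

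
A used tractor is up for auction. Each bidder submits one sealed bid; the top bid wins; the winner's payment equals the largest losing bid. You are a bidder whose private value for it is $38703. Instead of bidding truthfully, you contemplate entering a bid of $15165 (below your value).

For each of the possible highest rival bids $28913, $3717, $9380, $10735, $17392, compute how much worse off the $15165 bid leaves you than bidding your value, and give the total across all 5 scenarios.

$31101

The deviation costs you only when the competing bid falls strictly between $15165 and $38703; elsewhere both bids give the same outcome.
$28913: truthful payoff $9790, deviation payoff $0 → loss $9790.
$3717: outcomes coincide → loss $0.
$9380: outcomes coincide → loss $0.
$10735: outcomes coincide → loss $0.
$17392: truthful payoff $21311, deviation payoff $0 → loss $21311.
Total loss = $9790 + $21311 = $31101.
Because the price is fixed by the runner-up's bid, deviating from your value can only change a good outcome into a bad one — never the reverse.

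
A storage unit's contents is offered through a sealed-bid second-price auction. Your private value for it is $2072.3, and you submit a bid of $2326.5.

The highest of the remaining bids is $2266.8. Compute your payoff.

Your bid $2326.5 exceeds the highest competing bid $2266.8, so you win.
In a second-price auction the winner pays the second-highest bid, $2266.8.
Payoff = value − price = $2072.3 − $2266.8 = −$194.5.

−$194.5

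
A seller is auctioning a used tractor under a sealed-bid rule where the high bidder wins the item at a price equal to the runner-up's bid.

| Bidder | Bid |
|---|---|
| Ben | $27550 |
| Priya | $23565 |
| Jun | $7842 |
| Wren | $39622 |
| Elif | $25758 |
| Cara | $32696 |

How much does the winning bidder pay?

$32696

Highest bid: Wren at $39622, so Wren wins.
Second-highest bid: Cara at $32696 — that is the price the winner pays.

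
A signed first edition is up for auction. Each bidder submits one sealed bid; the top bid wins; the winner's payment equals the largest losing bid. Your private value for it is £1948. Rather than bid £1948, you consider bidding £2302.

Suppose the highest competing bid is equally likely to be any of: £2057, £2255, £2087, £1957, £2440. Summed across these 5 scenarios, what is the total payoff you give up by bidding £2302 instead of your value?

The deviation costs you only when the competing bid falls strictly between £1948 and £2302; elsewhere both bids give the same outcome.
£2057: truthful payoff £0, deviation payoff −£109 → loss £109.
£2255: truthful payoff £0, deviation payoff −£307 → loss £307.
£2087: truthful payoff £0, deviation payoff −£139 → loss £139.
£1957: truthful payoff £0, deviation payoff −£9 → loss £9.
£2440: outcomes coincide → loss £0.
Total loss = £109 + £307 + £139 + £9 = £564.

£564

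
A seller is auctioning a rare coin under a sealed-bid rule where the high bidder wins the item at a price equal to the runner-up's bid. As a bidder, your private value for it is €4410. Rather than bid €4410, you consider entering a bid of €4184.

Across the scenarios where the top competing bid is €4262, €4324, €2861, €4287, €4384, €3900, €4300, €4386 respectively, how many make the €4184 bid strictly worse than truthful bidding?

The deviation hurts exactly when the highest competing bid lies strictly between €4184 and €4410 — underbidding then forfeits a profitable win.
€4262: inside the interval → strictly worse (loss €148).
€4324: inside the interval → strictly worse (loss €86).
€2861: below both → same outcome either way.
€4287: inside the interval → strictly worse (loss €123).
€4384: inside the interval → strictly worse (loss €26).
€3900: below both → same outcome either way.
€4300: inside the interval → strictly worse (loss €110).
€4386: inside the interval → strictly worse (loss €24).
Count: 6.

6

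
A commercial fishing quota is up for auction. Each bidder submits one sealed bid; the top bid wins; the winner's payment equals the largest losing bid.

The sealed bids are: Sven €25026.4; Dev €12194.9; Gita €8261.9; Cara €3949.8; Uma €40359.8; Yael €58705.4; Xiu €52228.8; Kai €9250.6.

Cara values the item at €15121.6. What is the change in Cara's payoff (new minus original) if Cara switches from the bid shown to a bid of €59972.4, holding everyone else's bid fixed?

−€43583.8

The highest bid among the other bidders is €58705.4; Cara's bid doesn't change that.
Original bid €3949.8: Cara is not highest (top rival bid is €58705.4); payoff €0.
Alternative bid €59972.4: Cara is highest, pays the top rival bid €58705.4; payoff €15121.6 − €58705.4 = −€43583.8.
Change in payoff = −€43583.8 − (€0) = −€43583.8.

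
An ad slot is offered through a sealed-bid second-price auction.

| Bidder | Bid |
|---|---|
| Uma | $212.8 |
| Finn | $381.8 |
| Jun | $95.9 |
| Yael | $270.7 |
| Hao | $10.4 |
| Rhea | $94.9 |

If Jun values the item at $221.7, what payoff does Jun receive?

$0

Highest bid: Finn at $381.8, so Finn wins.
Second-highest bid: Yael at $270.7 — that is the price the winner pays.
Jun did not win, so Jun pays nothing and receives nothing: payoff $0.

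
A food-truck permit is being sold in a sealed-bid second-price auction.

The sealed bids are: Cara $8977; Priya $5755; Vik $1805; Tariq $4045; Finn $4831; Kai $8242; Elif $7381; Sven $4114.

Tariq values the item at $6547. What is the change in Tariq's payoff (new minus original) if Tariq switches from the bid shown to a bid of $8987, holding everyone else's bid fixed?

−$2430

The highest bid among the other bidders is $8977; Tariq's bid doesn't change that.
Original bid $4045: Tariq is not highest (top rival bid is $8977); payoff $0.
Alternative bid $8987: Tariq is highest, pays the top rival bid $8977; payoff $6547 − $8977 = −$2430.
Change in payoff = −$2430 − ($0) = −$2430.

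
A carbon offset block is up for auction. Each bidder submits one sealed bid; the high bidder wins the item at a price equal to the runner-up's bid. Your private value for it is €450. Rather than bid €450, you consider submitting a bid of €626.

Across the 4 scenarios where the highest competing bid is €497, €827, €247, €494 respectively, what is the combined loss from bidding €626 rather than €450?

The deviation costs you only when the competing bid falls strictly between €450 and €626; elsewhere both bids give the same outcome.
€497: truthful payoff €0, deviation payoff −€47 → loss €47.
€827: outcomes coincide → loss €0.
€247: outcomes coincide → loss €0.
€494: truthful payoff €0, deviation payoff −€44 → loss €44.
Total loss = €47 + €44 = €91.

€91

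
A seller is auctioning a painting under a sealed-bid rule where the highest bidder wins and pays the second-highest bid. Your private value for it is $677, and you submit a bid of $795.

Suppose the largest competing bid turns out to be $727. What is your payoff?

Your bid $795 exceeds the highest competing bid $727, so you win.
In a second-price auction the winner pays the second-highest bid, $727.
Payoff = value − price = $677 − $727 = −$50.

−$50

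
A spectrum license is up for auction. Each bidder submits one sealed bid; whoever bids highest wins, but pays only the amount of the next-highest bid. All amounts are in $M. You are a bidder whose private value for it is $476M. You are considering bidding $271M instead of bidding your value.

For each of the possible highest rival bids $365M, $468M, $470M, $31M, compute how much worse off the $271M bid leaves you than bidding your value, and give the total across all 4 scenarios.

The deviation costs you only when the competing bid falls strictly between $271M and $476M; elsewhere both bids give the same outcome.
$365M: truthful payoff $111M, deviation payoff $0M → loss $111M.
$468M: truthful payoff $8M, deviation payoff $0M → loss $8M.
$470M: truthful payoff $6M, deviation payoff $0M → loss $6M.
$31M: outcomes coincide → loss $0M.
Total loss = $111M + $8M + $6M = $125M.

$125M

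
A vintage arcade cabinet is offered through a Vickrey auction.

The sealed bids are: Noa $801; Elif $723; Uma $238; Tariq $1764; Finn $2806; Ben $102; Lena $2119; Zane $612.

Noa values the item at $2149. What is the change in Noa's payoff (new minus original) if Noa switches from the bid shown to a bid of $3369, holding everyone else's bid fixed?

The highest bid among the other bidders is $2806; Noa's bid doesn't change that.
Original bid $801: Noa is not highest (top rival bid is $2806); payoff $0.
Alternative bid $3369: Noa is highest, pays the top rival bid $2806; payoff $2149 − $2806 = −$657.
Change in payoff = −$657 − ($0) = −$657.

−$657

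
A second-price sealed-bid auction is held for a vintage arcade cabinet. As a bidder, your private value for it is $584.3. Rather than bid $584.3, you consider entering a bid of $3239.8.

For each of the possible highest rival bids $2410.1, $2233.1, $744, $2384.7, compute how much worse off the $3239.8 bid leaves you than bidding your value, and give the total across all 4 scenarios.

$5434.7

The deviation costs you only when the competing bid falls strictly between $584.3 and $3239.8; elsewhere both bids give the same outcome.
$2410.1: truthful payoff $0, deviation payoff −$1825.8 → loss $1825.8.
$2233.1: truthful payoff $0, deviation payoff −$1648.8 → loss $1648.8.
$744: truthful payoff $0, deviation payoff −$159.7 → loss $159.7.
$2384.7: truthful payoff $0, deviation payoff −$1800.4 → loss $1800.4.
Total loss = $1825.8 + $1648.8 + $159.7 + $1800.4 = $5434.7.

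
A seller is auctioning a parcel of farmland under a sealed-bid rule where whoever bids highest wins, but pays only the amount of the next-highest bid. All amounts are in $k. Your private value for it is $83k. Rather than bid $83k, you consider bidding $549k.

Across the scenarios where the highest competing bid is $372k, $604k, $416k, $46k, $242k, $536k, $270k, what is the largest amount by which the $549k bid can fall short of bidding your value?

$372k: truthful gives $0k, deviation gives −$289k → loss $289k.
$604k: same outcome either way → loss $0k.
$416k: truthful gives $0k, deviation gives −$333k → loss $333k.
$46k: same outcome either way → loss $0k.
$242k: truthful gives $0k, deviation gives −$159k → loss $159k.
$536k: truthful gives $0k, deviation gives −$453k → loss $453k.
$270k: truthful gives $0k, deviation gives −$187k → loss $187k.
Maximum loss: $453k.

$453k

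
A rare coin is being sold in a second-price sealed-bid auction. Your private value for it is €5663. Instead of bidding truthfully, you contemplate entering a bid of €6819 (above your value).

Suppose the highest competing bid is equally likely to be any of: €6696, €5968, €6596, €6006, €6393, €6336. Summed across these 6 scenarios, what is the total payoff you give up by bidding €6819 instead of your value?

The deviation costs you only when the competing bid falls strictly between €5663 and €6819; elsewhere both bids give the same outcome.
€6696: truthful payoff €0, deviation payoff −€1033 → loss €1033.
€5968: truthful payoff €0, deviation payoff −€305 → loss €305.
€6596: truthful payoff €0, deviation payoff −€933 → loss €933.
€6006: truthful payoff €0, deviation payoff −€343 → loss €343.
€6393: truthful payoff €0, deviation payoff −€730 → loss €730.
€6336: truthful payoff €0, deviation payoff −€673 → loss €673.
Total loss = €1033 + €305 + €933 + €343 + €730 + €673 = €4017.

€4017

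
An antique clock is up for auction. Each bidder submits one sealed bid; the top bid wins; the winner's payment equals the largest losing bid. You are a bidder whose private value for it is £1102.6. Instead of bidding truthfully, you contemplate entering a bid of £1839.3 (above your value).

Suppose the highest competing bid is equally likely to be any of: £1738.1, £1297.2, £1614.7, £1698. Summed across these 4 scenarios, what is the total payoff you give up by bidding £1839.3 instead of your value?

£1937.6

The deviation costs you only when the competing bid falls strictly between £1102.6 and £1839.3; elsewhere both bids give the same outcome.
£1738.1: truthful payoff £0, deviation payoff −£635.5 → loss £635.5.
£1297.2: truthful payoff £0, deviation payoff −£194.6 → loss £194.6.
£1614.7: truthful payoff £0, deviation payoff −£512.1 → loss £512.1.
£1698: truthful payoff £0, deviation payoff −£595.4 → loss £595.4.
Total loss = £635.5 + £194.6 + £512.1 + £595.4 = £1937.6.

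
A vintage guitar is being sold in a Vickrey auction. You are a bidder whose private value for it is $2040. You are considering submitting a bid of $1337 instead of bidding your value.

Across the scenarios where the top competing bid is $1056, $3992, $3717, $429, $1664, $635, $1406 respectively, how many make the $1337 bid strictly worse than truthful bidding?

2

The deviation hurts exactly when the highest competing bid lies strictly between $1337 and $2040 — underbidding then forfeits a profitable win.
$1056: below both → same outcome either way.
$3992: above both → same outcome either way.
$3717: above both → same outcome either way.
$429: below both → same outcome either way.
$1664: inside the interval → strictly worse (loss $376).
$635: below both → same outcome either way.
$1406: inside the interval → strictly worse (loss $634).
Count: 2.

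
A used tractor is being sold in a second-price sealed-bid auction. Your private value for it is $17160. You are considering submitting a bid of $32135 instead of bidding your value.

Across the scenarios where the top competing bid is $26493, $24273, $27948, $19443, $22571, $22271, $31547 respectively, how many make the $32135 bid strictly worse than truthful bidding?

The deviation hurts exactly when the highest competing bid lies strictly between $17160 and $32135 — overbidding then wins at a price above your value.
$26493: inside the interval → strictly worse (loss $9333).
$24273: inside the interval → strictly worse (loss $7113).
$27948: inside the interval → strictly worse (loss $10788).
$19443: inside the interval → strictly worse (loss $2283).
$22571: inside the interval → strictly worse (loss $5411).
$22271: inside the interval → strictly worse (loss $5111).
$31547: inside the interval → strictly worse (loss $14387).
Count: 7.

7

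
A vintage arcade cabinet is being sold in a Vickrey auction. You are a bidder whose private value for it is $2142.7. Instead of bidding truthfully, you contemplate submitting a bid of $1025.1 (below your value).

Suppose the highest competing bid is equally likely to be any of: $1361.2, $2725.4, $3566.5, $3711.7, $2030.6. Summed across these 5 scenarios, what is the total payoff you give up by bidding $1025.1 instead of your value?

The deviation costs you only when the competing bid falls strictly between $1025.1 and $2142.7; elsewhere both bids give the same outcome.
$1361.2: truthful payoff $781.5, deviation payoff $0 → loss $781.5.
$2725.4: outcomes coincide → loss $0.
$3566.5: outcomes coincide → loss $0.
$3711.7: outcomes coincide → loss $0.
$2030.6: truthful payoff $112.1, deviation payoff $0 → loss $112.1.
Total loss = $781.5 + $112.1 = $893.6.
Truthful bidding weakly dominates here: raising your bid can only win items priced above your value, and lowering it can only forfeit items priced below.

$893.6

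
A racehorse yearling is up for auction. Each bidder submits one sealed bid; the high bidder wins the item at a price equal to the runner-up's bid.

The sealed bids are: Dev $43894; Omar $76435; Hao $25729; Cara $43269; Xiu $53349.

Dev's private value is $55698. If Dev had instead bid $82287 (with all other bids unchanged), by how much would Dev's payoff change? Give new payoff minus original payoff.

The highest bid among the other bidders is $76435; Dev's bid doesn't change that.
Original bid $43894: Dev is not highest (top rival bid is $76435); payoff $0.
Alternative bid $82287: Dev is highest, pays the top rival bid $76435; payoff $55698 − $76435 = −$20737.
Change in payoff = −$20737 − ($0) = −$20737.

−$20737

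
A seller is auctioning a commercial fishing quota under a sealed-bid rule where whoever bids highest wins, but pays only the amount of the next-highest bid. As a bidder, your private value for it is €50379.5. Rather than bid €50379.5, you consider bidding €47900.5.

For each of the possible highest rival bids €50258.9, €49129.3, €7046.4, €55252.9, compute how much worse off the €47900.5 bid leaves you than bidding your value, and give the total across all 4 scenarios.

The deviation costs you only when the competing bid falls strictly between €47900.5 and €50379.5; elsewhere both bids give the same outcome.
€50258.9: truthful payoff €120.6, deviation payoff €0 → loss €120.6.
€49129.3: truthful payoff €1250.2, deviation payoff €0 → loss €1250.2.
€7046.4: outcomes coincide → loss €0.
€55252.9: outcomes coincide → loss €0.
Total loss = €120.6 + €1250.2 = €1370.8.

€1370.8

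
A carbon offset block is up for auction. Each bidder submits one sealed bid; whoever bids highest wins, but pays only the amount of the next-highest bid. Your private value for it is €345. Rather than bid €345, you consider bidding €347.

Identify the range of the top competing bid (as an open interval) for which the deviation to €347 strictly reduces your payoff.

If the competing bid is below €345, both bids win at the same price — no difference.
If it is above €347, both bids lose — no difference.
If it lies strictly between €345 and €347, bidding your value loses (payoff 0) while bidding €347 wins at a price above your value (payoff negative).
So the deviation strictly hurts on the open interval (€345, €347).

(€345, €347)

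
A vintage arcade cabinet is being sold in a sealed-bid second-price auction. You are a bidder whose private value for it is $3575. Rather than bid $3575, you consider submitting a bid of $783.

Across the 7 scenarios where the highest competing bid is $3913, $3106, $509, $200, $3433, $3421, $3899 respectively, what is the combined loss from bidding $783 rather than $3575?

$765

The deviation costs you only when the competing bid falls strictly between $783 and $3575; elsewhere both bids give the same outcome.
$3913: outcomes coincide → loss $0.
$3106: truthful payoff $469, deviation payoff $0 → loss $469.
$509: outcomes coincide → loss $0.
$200: outcomes coincide → loss $0.
$3433: truthful payoff $142, deviation payoff $0 → loss $142.
$3421: truthful payoff $154, deviation payoff $0 → loss $154.
$3899: outcomes coincide → loss $0.
Total loss = $469 + $142 + $154 = $765.
Because the price is fixed by the runner-up's bid, deviating from your value can only change a good outcome into a bad one — never the reverse.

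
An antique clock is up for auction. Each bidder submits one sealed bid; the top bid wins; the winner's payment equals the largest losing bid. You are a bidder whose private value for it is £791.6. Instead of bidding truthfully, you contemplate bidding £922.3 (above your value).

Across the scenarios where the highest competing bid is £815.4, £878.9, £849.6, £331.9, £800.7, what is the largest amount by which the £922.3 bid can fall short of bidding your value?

£815.4: truthful gives £0, deviation gives −£23.8 → loss £23.8.
£878.9: truthful gives £0, deviation gives −£87.3 → loss £87.3.
£849.6: truthful gives £0, deviation gives −£58 → loss £58.
£331.9: same outcome either way → loss £0.
£800.7: truthful gives £0, deviation gives −£9.1 → loss £9.1.
Maximum loss: £87.3.

£87.3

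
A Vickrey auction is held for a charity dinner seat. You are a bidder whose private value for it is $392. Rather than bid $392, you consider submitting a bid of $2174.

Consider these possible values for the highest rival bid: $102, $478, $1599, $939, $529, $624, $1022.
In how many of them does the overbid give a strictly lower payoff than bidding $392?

The deviation hurts exactly when the highest competing bid lies strictly between $392 and $2174 — overbidding then wins at a price above your value.
$102: below both → same outcome either way.
$478: inside the interval → strictly worse (loss $86).
$1599: inside the interval → strictly worse (loss $1207).
$939: inside the interval → strictly worse (loss $547).
$529: inside the interval → strictly worse (loss $137).
$624: inside the interval → strictly worse (loss $232).
$1022: inside the interval → strictly worse (loss $630).
Count: 6.

6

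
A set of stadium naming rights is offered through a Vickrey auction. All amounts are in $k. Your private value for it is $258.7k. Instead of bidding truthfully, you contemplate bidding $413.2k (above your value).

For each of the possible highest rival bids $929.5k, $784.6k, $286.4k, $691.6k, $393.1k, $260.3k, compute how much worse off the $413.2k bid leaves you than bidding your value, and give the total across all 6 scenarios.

The deviation costs you only when the competing bid falls strictly between $258.7k and $413.2k; elsewhere both bids give the same outcome.
$929.5k: outcomes coincide → loss $0k.
$784.6k: outcomes coincide → loss $0k.
$286.4k: truthful payoff $0k, deviation payoff −$27.7k → loss $27.7k.
$691.6k: outcomes coincide → loss $0k.
$393.1k: truthful payoff $0k, deviation payoff −$134.4k → loss $134.4k.
$260.3k: truthful payoff $0k, deviation payoff −$1.6k → loss $1.6k.
Total loss = $27.7k + $134.4k + $1.6k = $163.7k.
Because the price is fixed by the runner-up's bid, deviating from your value can only change a good outcome into a bad one — never the reverse.

$163.7k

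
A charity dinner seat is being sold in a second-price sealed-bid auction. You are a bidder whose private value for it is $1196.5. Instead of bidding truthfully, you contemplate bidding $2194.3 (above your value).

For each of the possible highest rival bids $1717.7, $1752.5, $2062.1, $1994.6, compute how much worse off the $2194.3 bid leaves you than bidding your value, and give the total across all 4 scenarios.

$2740.9

The deviation costs you only when the competing bid falls strictly between $1196.5 and $2194.3; elsewhere both bids give the same outcome.
$1717.7: truthful payoff $0, deviation payoff −$521.2 → loss $521.2.
$1752.5: truthful payoff $0, deviation payoff −$556 → loss $556.
$2062.1: truthful payoff $0, deviation payoff −$865.6 → loss $865.6.
$1994.6: truthful payoff $0, deviation payoff −$798.1 → loss $798.1.
Total loss = $521.2 + $556 + $865.6 + $798.1 = $2740.9.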